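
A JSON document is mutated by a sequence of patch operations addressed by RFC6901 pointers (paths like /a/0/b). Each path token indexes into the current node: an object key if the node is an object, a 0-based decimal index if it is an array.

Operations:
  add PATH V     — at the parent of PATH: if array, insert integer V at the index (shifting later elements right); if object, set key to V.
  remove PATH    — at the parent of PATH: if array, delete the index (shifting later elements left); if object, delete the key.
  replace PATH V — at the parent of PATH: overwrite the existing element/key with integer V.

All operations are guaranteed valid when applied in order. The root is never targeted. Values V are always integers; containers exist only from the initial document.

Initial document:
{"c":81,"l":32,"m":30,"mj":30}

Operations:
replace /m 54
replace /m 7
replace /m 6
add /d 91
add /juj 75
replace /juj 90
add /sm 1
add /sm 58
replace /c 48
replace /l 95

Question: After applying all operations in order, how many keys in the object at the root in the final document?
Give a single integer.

Answer: 7

Derivation:
After op 1 (replace /m 54): {"c":81,"l":32,"m":54,"mj":30}
After op 2 (replace /m 7): {"c":81,"l":32,"m":7,"mj":30}
After op 3 (replace /m 6): {"c":81,"l":32,"m":6,"mj":30}
After op 4 (add /d 91): {"c":81,"d":91,"l":32,"m":6,"mj":30}
After op 5 (add /juj 75): {"c":81,"d":91,"juj":75,"l":32,"m":6,"mj":30}
After op 6 (replace /juj 90): {"c":81,"d":91,"juj":90,"l":32,"m":6,"mj":30}
After op 7 (add /sm 1): {"c":81,"d":91,"juj":90,"l":32,"m":6,"mj":30,"sm":1}
After op 8 (add /sm 58): {"c":81,"d":91,"juj":90,"l":32,"m":6,"mj":30,"sm":58}
After op 9 (replace /c 48): {"c":48,"d":91,"juj":90,"l":32,"m":6,"mj":30,"sm":58}
After op 10 (replace /l 95): {"c":48,"d":91,"juj":90,"l":95,"m":6,"mj":30,"sm":58}
Size at the root: 7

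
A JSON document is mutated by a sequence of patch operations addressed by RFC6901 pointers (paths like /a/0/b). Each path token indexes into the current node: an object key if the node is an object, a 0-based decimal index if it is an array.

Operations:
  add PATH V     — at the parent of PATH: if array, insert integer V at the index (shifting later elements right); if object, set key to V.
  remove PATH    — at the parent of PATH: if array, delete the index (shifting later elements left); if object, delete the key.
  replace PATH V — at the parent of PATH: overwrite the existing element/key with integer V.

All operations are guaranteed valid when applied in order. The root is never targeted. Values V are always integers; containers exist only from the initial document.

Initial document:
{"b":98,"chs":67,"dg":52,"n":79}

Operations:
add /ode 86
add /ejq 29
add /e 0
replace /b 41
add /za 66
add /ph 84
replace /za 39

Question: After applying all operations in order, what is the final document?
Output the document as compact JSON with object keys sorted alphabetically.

After op 1 (add /ode 86): {"b":98,"chs":67,"dg":52,"n":79,"ode":86}
After op 2 (add /ejq 29): {"b":98,"chs":67,"dg":52,"ejq":29,"n":79,"ode":86}
After op 3 (add /e 0): {"b":98,"chs":67,"dg":52,"e":0,"ejq":29,"n":79,"ode":86}
After op 4 (replace /b 41): {"b":41,"chs":67,"dg":52,"e":0,"ejq":29,"n":79,"ode":86}
After op 5 (add /za 66): {"b":41,"chs":67,"dg":52,"e":0,"ejq":29,"n":79,"ode":86,"za":66}
After op 6 (add /ph 84): {"b":41,"chs":67,"dg":52,"e":0,"ejq":29,"n":79,"ode":86,"ph":84,"za":66}
After op 7 (replace /za 39): {"b":41,"chs":67,"dg":52,"e":0,"ejq":29,"n":79,"ode":86,"ph":84,"za":39}

Answer: {"b":41,"chs":67,"dg":52,"e":0,"ejq":29,"n":79,"ode":86,"ph":84,"za":39}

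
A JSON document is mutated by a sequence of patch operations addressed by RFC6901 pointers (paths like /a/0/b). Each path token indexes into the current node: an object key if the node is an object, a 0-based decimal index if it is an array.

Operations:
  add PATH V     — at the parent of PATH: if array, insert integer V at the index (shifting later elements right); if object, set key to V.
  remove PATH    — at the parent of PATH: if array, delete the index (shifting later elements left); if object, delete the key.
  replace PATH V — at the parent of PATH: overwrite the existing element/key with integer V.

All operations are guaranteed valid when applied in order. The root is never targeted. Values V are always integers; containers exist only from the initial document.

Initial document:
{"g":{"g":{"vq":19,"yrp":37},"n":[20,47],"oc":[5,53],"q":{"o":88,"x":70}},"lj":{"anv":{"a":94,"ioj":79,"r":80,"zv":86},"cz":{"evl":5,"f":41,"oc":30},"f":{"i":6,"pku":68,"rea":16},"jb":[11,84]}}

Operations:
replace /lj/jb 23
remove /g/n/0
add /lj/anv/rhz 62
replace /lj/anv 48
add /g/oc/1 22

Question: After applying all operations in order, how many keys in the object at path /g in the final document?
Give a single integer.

Answer: 4

Derivation:
After op 1 (replace /lj/jb 23): {"g":{"g":{"vq":19,"yrp":37},"n":[20,47],"oc":[5,53],"q":{"o":88,"x":70}},"lj":{"anv":{"a":94,"ioj":79,"r":80,"zv":86},"cz":{"evl":5,"f":41,"oc":30},"f":{"i":6,"pku":68,"rea":16},"jb":23}}
After op 2 (remove /g/n/0): {"g":{"g":{"vq":19,"yrp":37},"n":[47],"oc":[5,53],"q":{"o":88,"x":70}},"lj":{"anv":{"a":94,"ioj":79,"r":80,"zv":86},"cz":{"evl":5,"f":41,"oc":30},"f":{"i":6,"pku":68,"rea":16},"jb":23}}
After op 3 (add /lj/anv/rhz 62): {"g":{"g":{"vq":19,"yrp":37},"n":[47],"oc":[5,53],"q":{"o":88,"x":70}},"lj":{"anv":{"a":94,"ioj":79,"r":80,"rhz":62,"zv":86},"cz":{"evl":5,"f":41,"oc":30},"f":{"i":6,"pku":68,"rea":16},"jb":23}}
After op 4 (replace /lj/anv 48): {"g":{"g":{"vq":19,"yrp":37},"n":[47],"oc":[5,53],"q":{"o":88,"x":70}},"lj":{"anv":48,"cz":{"evl":5,"f":41,"oc":30},"f":{"i":6,"pku":68,"rea":16},"jb":23}}
After op 5 (add /g/oc/1 22): {"g":{"g":{"vq":19,"yrp":37},"n":[47],"oc":[5,22,53],"q":{"o":88,"x":70}},"lj":{"anv":48,"cz":{"evl":5,"f":41,"oc":30},"f":{"i":6,"pku":68,"rea":16},"jb":23}}
Size at path /g: 4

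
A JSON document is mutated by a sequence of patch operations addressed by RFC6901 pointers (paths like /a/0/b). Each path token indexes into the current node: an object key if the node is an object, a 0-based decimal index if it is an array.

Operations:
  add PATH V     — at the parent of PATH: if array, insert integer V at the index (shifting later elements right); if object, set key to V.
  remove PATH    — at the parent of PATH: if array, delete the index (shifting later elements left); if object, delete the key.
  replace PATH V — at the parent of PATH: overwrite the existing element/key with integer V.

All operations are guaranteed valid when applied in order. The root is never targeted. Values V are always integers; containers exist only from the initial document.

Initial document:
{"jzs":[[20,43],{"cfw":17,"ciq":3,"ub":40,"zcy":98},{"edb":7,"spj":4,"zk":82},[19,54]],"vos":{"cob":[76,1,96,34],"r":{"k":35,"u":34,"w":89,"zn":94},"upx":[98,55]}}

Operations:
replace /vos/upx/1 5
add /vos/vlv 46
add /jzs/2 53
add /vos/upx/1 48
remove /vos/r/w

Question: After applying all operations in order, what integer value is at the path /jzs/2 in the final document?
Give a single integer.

Answer: 53

Derivation:
After op 1 (replace /vos/upx/1 5): {"jzs":[[20,43],{"cfw":17,"ciq":3,"ub":40,"zcy":98},{"edb":7,"spj":4,"zk":82},[19,54]],"vos":{"cob":[76,1,96,34],"r":{"k":35,"u":34,"w":89,"zn":94},"upx":[98,5]}}
After op 2 (add /vos/vlv 46): {"jzs":[[20,43],{"cfw":17,"ciq":3,"ub":40,"zcy":98},{"edb":7,"spj":4,"zk":82},[19,54]],"vos":{"cob":[76,1,96,34],"r":{"k":35,"u":34,"w":89,"zn":94},"upx":[98,5],"vlv":46}}
After op 3 (add /jzs/2 53): {"jzs":[[20,43],{"cfw":17,"ciq":3,"ub":40,"zcy":98},53,{"edb":7,"spj":4,"zk":82},[19,54]],"vos":{"cob":[76,1,96,34],"r":{"k":35,"u":34,"w":89,"zn":94},"upx":[98,5],"vlv":46}}
After op 4 (add /vos/upx/1 48): {"jzs":[[20,43],{"cfw":17,"ciq":3,"ub":40,"zcy":98},53,{"edb":7,"spj":4,"zk":82},[19,54]],"vos":{"cob":[76,1,96,34],"r":{"k":35,"u":34,"w":89,"zn":94},"upx":[98,48,5],"vlv":46}}
After op 5 (remove /vos/r/w): {"jzs":[[20,43],{"cfw":17,"ciq":3,"ub":40,"zcy":98},53,{"edb":7,"spj":4,"zk":82},[19,54]],"vos":{"cob":[76,1,96,34],"r":{"k":35,"u":34,"zn":94},"upx":[98,48,5],"vlv":46}}
Value at /jzs/2: 53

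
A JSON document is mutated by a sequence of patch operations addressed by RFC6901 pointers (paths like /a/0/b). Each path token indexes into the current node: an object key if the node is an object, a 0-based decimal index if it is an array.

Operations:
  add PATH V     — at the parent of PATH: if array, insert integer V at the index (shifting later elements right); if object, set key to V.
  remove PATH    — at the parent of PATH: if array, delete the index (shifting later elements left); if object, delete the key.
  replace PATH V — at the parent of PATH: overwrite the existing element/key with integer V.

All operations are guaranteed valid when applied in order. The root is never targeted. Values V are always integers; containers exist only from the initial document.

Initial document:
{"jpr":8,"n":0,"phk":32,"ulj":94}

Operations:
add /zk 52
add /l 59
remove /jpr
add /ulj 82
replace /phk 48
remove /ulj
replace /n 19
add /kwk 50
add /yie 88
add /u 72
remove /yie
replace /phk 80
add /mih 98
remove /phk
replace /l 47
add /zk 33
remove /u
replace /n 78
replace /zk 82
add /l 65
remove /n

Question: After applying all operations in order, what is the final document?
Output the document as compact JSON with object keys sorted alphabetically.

Answer: {"kwk":50,"l":65,"mih":98,"zk":82}

Derivation:
After op 1 (add /zk 52): {"jpr":8,"n":0,"phk":32,"ulj":94,"zk":52}
After op 2 (add /l 59): {"jpr":8,"l":59,"n":0,"phk":32,"ulj":94,"zk":52}
After op 3 (remove /jpr): {"l":59,"n":0,"phk":32,"ulj":94,"zk":52}
After op 4 (add /ulj 82): {"l":59,"n":0,"phk":32,"ulj":82,"zk":52}
After op 5 (replace /phk 48): {"l":59,"n":0,"phk":48,"ulj":82,"zk":52}
After op 6 (remove /ulj): {"l":59,"n":0,"phk":48,"zk":52}
After op 7 (replace /n 19): {"l":59,"n":19,"phk":48,"zk":52}
After op 8 (add /kwk 50): {"kwk":50,"l":59,"n":19,"phk":48,"zk":52}
After op 9 (add /yie 88): {"kwk":50,"l":59,"n":19,"phk":48,"yie":88,"zk":52}
After op 10 (add /u 72): {"kwk":50,"l":59,"n":19,"phk":48,"u":72,"yie":88,"zk":52}
After op 11 (remove /yie): {"kwk":50,"l":59,"n":19,"phk":48,"u":72,"zk":52}
After op 12 (replace /phk 80): {"kwk":50,"l":59,"n":19,"phk":80,"u":72,"zk":52}
After op 13 (add /mih 98): {"kwk":50,"l":59,"mih":98,"n":19,"phk":80,"u":72,"zk":52}
After op 14 (remove /phk): {"kwk":50,"l":59,"mih":98,"n":19,"u":72,"zk":52}
After op 15 (replace /l 47): {"kwk":50,"l":47,"mih":98,"n":19,"u":72,"zk":52}
After op 16 (add /zk 33): {"kwk":50,"l":47,"mih":98,"n":19,"u":72,"zk":33}
After op 17 (remove /u): {"kwk":50,"l":47,"mih":98,"n":19,"zk":33}
After op 18 (replace /n 78): {"kwk":50,"l":47,"mih":98,"n":78,"zk":33}
After op 19 (replace /zk 82): {"kwk":50,"l":47,"mih":98,"n":78,"zk":82}
After op 20 (add /l 65): {"kwk":50,"l":65,"mih":98,"n":78,"zk":82}
After op 21 (remove /n): {"kwk":50,"l":65,"mih":98,"zk":82}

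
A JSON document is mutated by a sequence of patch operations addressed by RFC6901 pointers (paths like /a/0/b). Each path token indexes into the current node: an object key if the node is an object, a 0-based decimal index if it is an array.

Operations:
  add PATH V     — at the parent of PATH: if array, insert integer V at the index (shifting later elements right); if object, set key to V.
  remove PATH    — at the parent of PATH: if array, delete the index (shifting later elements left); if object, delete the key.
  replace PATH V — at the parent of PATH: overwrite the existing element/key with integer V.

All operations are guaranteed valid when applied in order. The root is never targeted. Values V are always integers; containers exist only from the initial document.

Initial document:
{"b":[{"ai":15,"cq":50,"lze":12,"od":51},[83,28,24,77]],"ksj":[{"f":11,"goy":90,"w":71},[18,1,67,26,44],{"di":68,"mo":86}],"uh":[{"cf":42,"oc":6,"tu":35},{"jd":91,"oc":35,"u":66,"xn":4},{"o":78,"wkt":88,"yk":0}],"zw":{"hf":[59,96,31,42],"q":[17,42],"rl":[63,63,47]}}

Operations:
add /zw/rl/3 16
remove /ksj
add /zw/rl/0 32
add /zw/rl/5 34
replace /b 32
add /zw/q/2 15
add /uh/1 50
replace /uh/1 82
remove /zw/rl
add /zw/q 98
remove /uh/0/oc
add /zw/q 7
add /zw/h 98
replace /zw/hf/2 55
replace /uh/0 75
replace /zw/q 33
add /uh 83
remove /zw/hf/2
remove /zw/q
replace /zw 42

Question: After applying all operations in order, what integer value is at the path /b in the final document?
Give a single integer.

After op 1 (add /zw/rl/3 16): {"b":[{"ai":15,"cq":50,"lze":12,"od":51},[83,28,24,77]],"ksj":[{"f":11,"goy":90,"w":71},[18,1,67,26,44],{"di":68,"mo":86}],"uh":[{"cf":42,"oc":6,"tu":35},{"jd":91,"oc":35,"u":66,"xn":4},{"o":78,"wkt":88,"yk":0}],"zw":{"hf":[59,96,31,42],"q":[17,42],"rl":[63,63,47,16]}}
After op 2 (remove /ksj): {"b":[{"ai":15,"cq":50,"lze":12,"od":51},[83,28,24,77]],"uh":[{"cf":42,"oc":6,"tu":35},{"jd":91,"oc":35,"u":66,"xn":4},{"o":78,"wkt":88,"yk":0}],"zw":{"hf":[59,96,31,42],"q":[17,42],"rl":[63,63,47,16]}}
After op 3 (add /zw/rl/0 32): {"b":[{"ai":15,"cq":50,"lze":12,"od":51},[83,28,24,77]],"uh":[{"cf":42,"oc":6,"tu":35},{"jd":91,"oc":35,"u":66,"xn":4},{"o":78,"wkt":88,"yk":0}],"zw":{"hf":[59,96,31,42],"q":[17,42],"rl":[32,63,63,47,16]}}
After op 4 (add /zw/rl/5 34): {"b":[{"ai":15,"cq":50,"lze":12,"od":51},[83,28,24,77]],"uh":[{"cf":42,"oc":6,"tu":35},{"jd":91,"oc":35,"u":66,"xn":4},{"o":78,"wkt":88,"yk":0}],"zw":{"hf":[59,96,31,42],"q":[17,42],"rl":[32,63,63,47,16,34]}}
After op 5 (replace /b 32): {"b":32,"uh":[{"cf":42,"oc":6,"tu":35},{"jd":91,"oc":35,"u":66,"xn":4},{"o":78,"wkt":88,"yk":0}],"zw":{"hf":[59,96,31,42],"q":[17,42],"rl":[32,63,63,47,16,34]}}
After op 6 (add /zw/q/2 15): {"b":32,"uh":[{"cf":42,"oc":6,"tu":35},{"jd":91,"oc":35,"u":66,"xn":4},{"o":78,"wkt":88,"yk":0}],"zw":{"hf":[59,96,31,42],"q":[17,42,15],"rl":[32,63,63,47,16,34]}}
After op 7 (add /uh/1 50): {"b":32,"uh":[{"cf":42,"oc":6,"tu":35},50,{"jd":91,"oc":35,"u":66,"xn":4},{"o":78,"wkt":88,"yk":0}],"zw":{"hf":[59,96,31,42],"q":[17,42,15],"rl":[32,63,63,47,16,34]}}
After op 8 (replace /uh/1 82): {"b":32,"uh":[{"cf":42,"oc":6,"tu":35},82,{"jd":91,"oc":35,"u":66,"xn":4},{"o":78,"wkt":88,"yk":0}],"zw":{"hf":[59,96,31,42],"q":[17,42,15],"rl":[32,63,63,47,16,34]}}
After op 9 (remove /zw/rl): {"b":32,"uh":[{"cf":42,"oc":6,"tu":35},82,{"jd":91,"oc":35,"u":66,"xn":4},{"o":78,"wkt":88,"yk":0}],"zw":{"hf":[59,96,31,42],"q":[17,42,15]}}
After op 10 (add /zw/q 98): {"b":32,"uh":[{"cf":42,"oc":6,"tu":35},82,{"jd":91,"oc":35,"u":66,"xn":4},{"o":78,"wkt":88,"yk":0}],"zw":{"hf":[59,96,31,42],"q":98}}
After op 11 (remove /uh/0/oc): {"b":32,"uh":[{"cf":42,"tu":35},82,{"jd":91,"oc":35,"u":66,"xn":4},{"o":78,"wkt":88,"yk":0}],"zw":{"hf":[59,96,31,42],"q":98}}
After op 12 (add /zw/q 7): {"b":32,"uh":[{"cf":42,"tu":35},82,{"jd":91,"oc":35,"u":66,"xn":4},{"o":78,"wkt":88,"yk":0}],"zw":{"hf":[59,96,31,42],"q":7}}
After op 13 (add /zw/h 98): {"b":32,"uh":[{"cf":42,"tu":35},82,{"jd":91,"oc":35,"u":66,"xn":4},{"o":78,"wkt":88,"yk":0}],"zw":{"h":98,"hf":[59,96,31,42],"q":7}}
After op 14 (replace /zw/hf/2 55): {"b":32,"uh":[{"cf":42,"tu":35},82,{"jd":91,"oc":35,"u":66,"xn":4},{"o":78,"wkt":88,"yk":0}],"zw":{"h":98,"hf":[59,96,55,42],"q":7}}
After op 15 (replace /uh/0 75): {"b":32,"uh":[75,82,{"jd":91,"oc":35,"u":66,"xn":4},{"o":78,"wkt":88,"yk":0}],"zw":{"h":98,"hf":[59,96,55,42],"q":7}}
After op 16 (replace /zw/q 33): {"b":32,"uh":[75,82,{"jd":91,"oc":35,"u":66,"xn":4},{"o":78,"wkt":88,"yk":0}],"zw":{"h":98,"hf":[59,96,55,42],"q":33}}
After op 17 (add /uh 83): {"b":32,"uh":83,"zw":{"h":98,"hf":[59,96,55,42],"q":33}}
After op 18 (remove /zw/hf/2): {"b":32,"uh":83,"zw":{"h":98,"hf":[59,96,42],"q":33}}
After op 19 (remove /zw/q): {"b":32,"uh":83,"zw":{"h":98,"hf":[59,96,42]}}
After op 20 (replace /zw 42): {"b":32,"uh":83,"zw":42}
Value at /b: 32

Answer: 32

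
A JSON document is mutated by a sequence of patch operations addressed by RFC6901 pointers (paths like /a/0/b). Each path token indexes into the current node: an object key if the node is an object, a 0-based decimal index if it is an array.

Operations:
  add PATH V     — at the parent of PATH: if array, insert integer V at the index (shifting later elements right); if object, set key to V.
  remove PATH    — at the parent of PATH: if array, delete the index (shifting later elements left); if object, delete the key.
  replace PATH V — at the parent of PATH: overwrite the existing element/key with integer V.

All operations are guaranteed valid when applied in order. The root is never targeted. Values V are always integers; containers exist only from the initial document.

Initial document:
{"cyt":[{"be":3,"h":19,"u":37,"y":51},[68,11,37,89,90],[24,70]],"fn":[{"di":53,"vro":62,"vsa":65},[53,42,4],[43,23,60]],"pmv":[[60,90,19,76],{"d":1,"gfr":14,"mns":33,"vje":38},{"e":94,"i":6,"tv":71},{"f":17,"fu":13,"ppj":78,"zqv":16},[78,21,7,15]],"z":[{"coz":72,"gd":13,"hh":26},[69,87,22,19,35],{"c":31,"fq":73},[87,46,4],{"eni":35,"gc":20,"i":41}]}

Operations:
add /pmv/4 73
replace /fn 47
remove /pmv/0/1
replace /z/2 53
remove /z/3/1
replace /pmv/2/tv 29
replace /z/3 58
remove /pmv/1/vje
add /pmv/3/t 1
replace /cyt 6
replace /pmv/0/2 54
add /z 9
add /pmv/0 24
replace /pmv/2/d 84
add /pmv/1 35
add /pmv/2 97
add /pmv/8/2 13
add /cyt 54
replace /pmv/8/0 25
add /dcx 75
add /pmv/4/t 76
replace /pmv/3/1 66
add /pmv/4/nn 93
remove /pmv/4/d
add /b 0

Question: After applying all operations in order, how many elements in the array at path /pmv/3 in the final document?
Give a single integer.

After op 1 (add /pmv/4 73): {"cyt":[{"be":3,"h":19,"u":37,"y":51},[68,11,37,89,90],[24,70]],"fn":[{"di":53,"vro":62,"vsa":65},[53,42,4],[43,23,60]],"pmv":[[60,90,19,76],{"d":1,"gfr":14,"mns":33,"vje":38},{"e":94,"i":6,"tv":71},{"f":17,"fu":13,"ppj":78,"zqv":16},73,[78,21,7,15]],"z":[{"coz":72,"gd":13,"hh":26},[69,87,22,19,35],{"c":31,"fq":73},[87,46,4],{"eni":35,"gc":20,"i":41}]}
After op 2 (replace /fn 47): {"cyt":[{"be":3,"h":19,"u":37,"y":51},[68,11,37,89,90],[24,70]],"fn":47,"pmv":[[60,90,19,76],{"d":1,"gfr":14,"mns":33,"vje":38},{"e":94,"i":6,"tv":71},{"f":17,"fu":13,"ppj":78,"zqv":16},73,[78,21,7,15]],"z":[{"coz":72,"gd":13,"hh":26},[69,87,22,19,35],{"c":31,"fq":73},[87,46,4],{"eni":35,"gc":20,"i":41}]}
After op 3 (remove /pmv/0/1): {"cyt":[{"be":3,"h":19,"u":37,"y":51},[68,11,37,89,90],[24,70]],"fn":47,"pmv":[[60,19,76],{"d":1,"gfr":14,"mns":33,"vje":38},{"e":94,"i":6,"tv":71},{"f":17,"fu":13,"ppj":78,"zqv":16},73,[78,21,7,15]],"z":[{"coz":72,"gd":13,"hh":26},[69,87,22,19,35],{"c":31,"fq":73},[87,46,4],{"eni":35,"gc":20,"i":41}]}
After op 4 (replace /z/2 53): {"cyt":[{"be":3,"h":19,"u":37,"y":51},[68,11,37,89,90],[24,70]],"fn":47,"pmv":[[60,19,76],{"d":1,"gfr":14,"mns":33,"vje":38},{"e":94,"i":6,"tv":71},{"f":17,"fu":13,"ppj":78,"zqv":16},73,[78,21,7,15]],"z":[{"coz":72,"gd":13,"hh":26},[69,87,22,19,35],53,[87,46,4],{"eni":35,"gc":20,"i":41}]}
After op 5 (remove /z/3/1): {"cyt":[{"be":3,"h":19,"u":37,"y":51},[68,11,37,89,90],[24,70]],"fn":47,"pmv":[[60,19,76],{"d":1,"gfr":14,"mns":33,"vje":38},{"e":94,"i":6,"tv":71},{"f":17,"fu":13,"ppj":78,"zqv":16},73,[78,21,7,15]],"z":[{"coz":72,"gd":13,"hh":26},[69,87,22,19,35],53,[87,4],{"eni":35,"gc":20,"i":41}]}
After op 6 (replace /pmv/2/tv 29): {"cyt":[{"be":3,"h":19,"u":37,"y":51},[68,11,37,89,90],[24,70]],"fn":47,"pmv":[[60,19,76],{"d":1,"gfr":14,"mns":33,"vje":38},{"e":94,"i":6,"tv":29},{"f":17,"fu":13,"ppj":78,"zqv":16},73,[78,21,7,15]],"z":[{"coz":72,"gd":13,"hh":26},[69,87,22,19,35],53,[87,4],{"eni":35,"gc":20,"i":41}]}
After op 7 (replace /z/3 58): {"cyt":[{"be":3,"h":19,"u":37,"y":51},[68,11,37,89,90],[24,70]],"fn":47,"pmv":[[60,19,76],{"d":1,"gfr":14,"mns":33,"vje":38},{"e":94,"i":6,"tv":29},{"f":17,"fu":13,"ppj":78,"zqv":16},73,[78,21,7,15]],"z":[{"coz":72,"gd":13,"hh":26},[69,87,22,19,35],53,58,{"eni":35,"gc":20,"i":41}]}
After op 8 (remove /pmv/1/vje): {"cyt":[{"be":3,"h":19,"u":37,"y":51},[68,11,37,89,90],[24,70]],"fn":47,"pmv":[[60,19,76],{"d":1,"gfr":14,"mns":33},{"e":94,"i":6,"tv":29},{"f":17,"fu":13,"ppj":78,"zqv":16},73,[78,21,7,15]],"z":[{"coz":72,"gd":13,"hh":26},[69,87,22,19,35],53,58,{"eni":35,"gc":20,"i":41}]}
After op 9 (add /pmv/3/t 1): {"cyt":[{"be":3,"h":19,"u":37,"y":51},[68,11,37,89,90],[24,70]],"fn":47,"pmv":[[60,19,76],{"d":1,"gfr":14,"mns":33},{"e":94,"i":6,"tv":29},{"f":17,"fu":13,"ppj":78,"t":1,"zqv":16},73,[78,21,7,15]],"z":[{"coz":72,"gd":13,"hh":26},[69,87,22,19,35],53,58,{"eni":35,"gc":20,"i":41}]}
After op 10 (replace /cyt 6): {"cyt":6,"fn":47,"pmv":[[60,19,76],{"d":1,"gfr":14,"mns":33},{"e":94,"i":6,"tv":29},{"f":17,"fu":13,"ppj":78,"t":1,"zqv":16},73,[78,21,7,15]],"z":[{"coz":72,"gd":13,"hh":26},[69,87,22,19,35],53,58,{"eni":35,"gc":20,"i":41}]}
After op 11 (replace /pmv/0/2 54): {"cyt":6,"fn":47,"pmv":[[60,19,54],{"d":1,"gfr":14,"mns":33},{"e":94,"i":6,"tv":29},{"f":17,"fu":13,"ppj":78,"t":1,"zqv":16},73,[78,21,7,15]],"z":[{"coz":72,"gd":13,"hh":26},[69,87,22,19,35],53,58,{"eni":35,"gc":20,"i":41}]}
After op 12 (add /z 9): {"cyt":6,"fn":47,"pmv":[[60,19,54],{"d":1,"gfr":14,"mns":33},{"e":94,"i":6,"tv":29},{"f":17,"fu":13,"ppj":78,"t":1,"zqv":16},73,[78,21,7,15]],"z":9}
After op 13 (add /pmv/0 24): {"cyt":6,"fn":47,"pmv":[24,[60,19,54],{"d":1,"gfr":14,"mns":33},{"e":94,"i":6,"tv":29},{"f":17,"fu":13,"ppj":78,"t":1,"zqv":16},73,[78,21,7,15]],"z":9}
After op 14 (replace /pmv/2/d 84): {"cyt":6,"fn":47,"pmv":[24,[60,19,54],{"d":84,"gfr":14,"mns":33},{"e":94,"i":6,"tv":29},{"f":17,"fu":13,"ppj":78,"t":1,"zqv":16},73,[78,21,7,15]],"z":9}
After op 15 (add /pmv/1 35): {"cyt":6,"fn":47,"pmv":[24,35,[60,19,54],{"d":84,"gfr":14,"mns":33},{"e":94,"i":6,"tv":29},{"f":17,"fu":13,"ppj":78,"t":1,"zqv":16},73,[78,21,7,15]],"z":9}
After op 16 (add /pmv/2 97): {"cyt":6,"fn":47,"pmv":[24,35,97,[60,19,54],{"d":84,"gfr":14,"mns":33},{"e":94,"i":6,"tv":29},{"f":17,"fu":13,"ppj":78,"t":1,"zqv":16},73,[78,21,7,15]],"z":9}
After op 17 (add /pmv/8/2 13): {"cyt":6,"fn":47,"pmv":[24,35,97,[60,19,54],{"d":84,"gfr":14,"mns":33},{"e":94,"i":6,"tv":29},{"f":17,"fu":13,"ppj":78,"t":1,"zqv":16},73,[78,21,13,7,15]],"z":9}
After op 18 (add /cyt 54): {"cyt":54,"fn":47,"pmv":[24,35,97,[60,19,54],{"d":84,"gfr":14,"mns":33},{"e":94,"i":6,"tv":29},{"f":17,"fu":13,"ppj":78,"t":1,"zqv":16},73,[78,21,13,7,15]],"z":9}
After op 19 (replace /pmv/8/0 25): {"cyt":54,"fn":47,"pmv":[24,35,97,[60,19,54],{"d":84,"gfr":14,"mns":33},{"e":94,"i":6,"tv":29},{"f":17,"fu":13,"ppj":78,"t":1,"zqv":16},73,[25,21,13,7,15]],"z":9}
After op 20 (add /dcx 75): {"cyt":54,"dcx":75,"fn":47,"pmv":[24,35,97,[60,19,54],{"d":84,"gfr":14,"mns":33},{"e":94,"i":6,"tv":29},{"f":17,"fu":13,"ppj":78,"t":1,"zqv":16},73,[25,21,13,7,15]],"z":9}
After op 21 (add /pmv/4/t 76): {"cyt":54,"dcx":75,"fn":47,"pmv":[24,35,97,[60,19,54],{"d":84,"gfr":14,"mns":33,"t":76},{"e":94,"i":6,"tv":29},{"f":17,"fu":13,"ppj":78,"t":1,"zqv":16},73,[25,21,13,7,15]],"z":9}
After op 22 (replace /pmv/3/1 66): {"cyt":54,"dcx":75,"fn":47,"pmv":[24,35,97,[60,66,54],{"d":84,"gfr":14,"mns":33,"t":76},{"e":94,"i":6,"tv":29},{"f":17,"fu":13,"ppj":78,"t":1,"zqv":16},73,[25,21,13,7,15]],"z":9}
After op 23 (add /pmv/4/nn 93): {"cyt":54,"dcx":75,"fn":47,"pmv":[24,35,97,[60,66,54],{"d":84,"gfr":14,"mns":33,"nn":93,"t":76},{"e":94,"i":6,"tv":29},{"f":17,"fu":13,"ppj":78,"t":1,"zqv":16},73,[25,21,13,7,15]],"z":9}
After op 24 (remove /pmv/4/d): {"cyt":54,"dcx":75,"fn":47,"pmv":[24,35,97,[60,66,54],{"gfr":14,"mns":33,"nn":93,"t":76},{"e":94,"i":6,"tv":29},{"f":17,"fu":13,"ppj":78,"t":1,"zqv":16},73,[25,21,13,7,15]],"z":9}
After op 25 (add /b 0): {"b":0,"cyt":54,"dcx":75,"fn":47,"pmv":[24,35,97,[60,66,54],{"gfr":14,"mns":33,"nn":93,"t":76},{"e":94,"i":6,"tv":29},{"f":17,"fu":13,"ppj":78,"t":1,"zqv":16},73,[25,21,13,7,15]],"z":9}
Size at path /pmv/3: 3

Answer: 3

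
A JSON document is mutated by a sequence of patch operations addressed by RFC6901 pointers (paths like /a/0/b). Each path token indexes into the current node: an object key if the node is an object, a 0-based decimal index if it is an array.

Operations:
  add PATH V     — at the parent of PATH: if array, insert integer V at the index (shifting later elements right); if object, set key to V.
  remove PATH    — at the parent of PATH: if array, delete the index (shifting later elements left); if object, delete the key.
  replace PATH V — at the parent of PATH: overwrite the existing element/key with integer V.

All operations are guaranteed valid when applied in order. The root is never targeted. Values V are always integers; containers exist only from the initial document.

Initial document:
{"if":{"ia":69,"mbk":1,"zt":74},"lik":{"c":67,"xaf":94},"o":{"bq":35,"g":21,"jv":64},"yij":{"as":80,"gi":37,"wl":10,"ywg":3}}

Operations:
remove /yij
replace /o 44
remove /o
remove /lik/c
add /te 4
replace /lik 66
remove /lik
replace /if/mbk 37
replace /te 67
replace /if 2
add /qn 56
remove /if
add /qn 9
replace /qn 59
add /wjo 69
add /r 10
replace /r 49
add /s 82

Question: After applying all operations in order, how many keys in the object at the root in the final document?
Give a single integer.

After op 1 (remove /yij): {"if":{"ia":69,"mbk":1,"zt":74},"lik":{"c":67,"xaf":94},"o":{"bq":35,"g":21,"jv":64}}
After op 2 (replace /o 44): {"if":{"ia":69,"mbk":1,"zt":74},"lik":{"c":67,"xaf":94},"o":44}
After op 3 (remove /o): {"if":{"ia":69,"mbk":1,"zt":74},"lik":{"c":67,"xaf":94}}
After op 4 (remove /lik/c): {"if":{"ia":69,"mbk":1,"zt":74},"lik":{"xaf":94}}
After op 5 (add /te 4): {"if":{"ia":69,"mbk":1,"zt":74},"lik":{"xaf":94},"te":4}
After op 6 (replace /lik 66): {"if":{"ia":69,"mbk":1,"zt":74},"lik":66,"te":4}
After op 7 (remove /lik): {"if":{"ia":69,"mbk":1,"zt":74},"te":4}
After op 8 (replace /if/mbk 37): {"if":{"ia":69,"mbk":37,"zt":74},"te":4}
After op 9 (replace /te 67): {"if":{"ia":69,"mbk":37,"zt":74},"te":67}
After op 10 (replace /if 2): {"if":2,"te":67}
After op 11 (add /qn 56): {"if":2,"qn":56,"te":67}
After op 12 (remove /if): {"qn":56,"te":67}
After op 13 (add /qn 9): {"qn":9,"te":67}
After op 14 (replace /qn 59): {"qn":59,"te":67}
After op 15 (add /wjo 69): {"qn":59,"te":67,"wjo":69}
After op 16 (add /r 10): {"qn":59,"r":10,"te":67,"wjo":69}
After op 17 (replace /r 49): {"qn":59,"r":49,"te":67,"wjo":69}
After op 18 (add /s 82): {"qn":59,"r":49,"s":82,"te":67,"wjo":69}
Size at the root: 5

Answer: 5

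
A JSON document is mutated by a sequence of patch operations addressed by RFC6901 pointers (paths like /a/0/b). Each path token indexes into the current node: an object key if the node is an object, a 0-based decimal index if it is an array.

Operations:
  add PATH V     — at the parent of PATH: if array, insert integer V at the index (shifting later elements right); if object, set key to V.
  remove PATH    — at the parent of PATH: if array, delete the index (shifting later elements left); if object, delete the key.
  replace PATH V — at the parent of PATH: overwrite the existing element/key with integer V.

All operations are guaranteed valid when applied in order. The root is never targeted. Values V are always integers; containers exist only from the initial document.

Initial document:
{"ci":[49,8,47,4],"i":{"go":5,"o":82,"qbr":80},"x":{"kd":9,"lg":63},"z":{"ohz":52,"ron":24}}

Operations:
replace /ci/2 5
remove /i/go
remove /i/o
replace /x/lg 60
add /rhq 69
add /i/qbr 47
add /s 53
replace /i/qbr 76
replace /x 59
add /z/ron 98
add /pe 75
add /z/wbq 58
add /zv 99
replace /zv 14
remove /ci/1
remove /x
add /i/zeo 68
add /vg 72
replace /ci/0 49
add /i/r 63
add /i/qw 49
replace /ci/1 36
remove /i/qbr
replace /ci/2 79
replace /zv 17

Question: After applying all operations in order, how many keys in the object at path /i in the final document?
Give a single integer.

After op 1 (replace /ci/2 5): {"ci":[49,8,5,4],"i":{"go":5,"o":82,"qbr":80},"x":{"kd":9,"lg":63},"z":{"ohz":52,"ron":24}}
After op 2 (remove /i/go): {"ci":[49,8,5,4],"i":{"o":82,"qbr":80},"x":{"kd":9,"lg":63},"z":{"ohz":52,"ron":24}}
After op 3 (remove /i/o): {"ci":[49,8,5,4],"i":{"qbr":80},"x":{"kd":9,"lg":63},"z":{"ohz":52,"ron":24}}
After op 4 (replace /x/lg 60): {"ci":[49,8,5,4],"i":{"qbr":80},"x":{"kd":9,"lg":60},"z":{"ohz":52,"ron":24}}
After op 5 (add /rhq 69): {"ci":[49,8,5,4],"i":{"qbr":80},"rhq":69,"x":{"kd":9,"lg":60},"z":{"ohz":52,"ron":24}}
After op 6 (add /i/qbr 47): {"ci":[49,8,5,4],"i":{"qbr":47},"rhq":69,"x":{"kd":9,"lg":60},"z":{"ohz":52,"ron":24}}
After op 7 (add /s 53): {"ci":[49,8,5,4],"i":{"qbr":47},"rhq":69,"s":53,"x":{"kd":9,"lg":60},"z":{"ohz":52,"ron":24}}
After op 8 (replace /i/qbr 76): {"ci":[49,8,5,4],"i":{"qbr":76},"rhq":69,"s":53,"x":{"kd":9,"lg":60},"z":{"ohz":52,"ron":24}}
After op 9 (replace /x 59): {"ci":[49,8,5,4],"i":{"qbr":76},"rhq":69,"s":53,"x":59,"z":{"ohz":52,"ron":24}}
After op 10 (add /z/ron 98): {"ci":[49,8,5,4],"i":{"qbr":76},"rhq":69,"s":53,"x":59,"z":{"ohz":52,"ron":98}}
After op 11 (add /pe 75): {"ci":[49,8,5,4],"i":{"qbr":76},"pe":75,"rhq":69,"s":53,"x":59,"z":{"ohz":52,"ron":98}}
After op 12 (add /z/wbq 58): {"ci":[49,8,5,4],"i":{"qbr":76},"pe":75,"rhq":69,"s":53,"x":59,"z":{"ohz":52,"ron":98,"wbq":58}}
After op 13 (add /zv 99): {"ci":[49,8,5,4],"i":{"qbr":76},"pe":75,"rhq":69,"s":53,"x":59,"z":{"ohz":52,"ron":98,"wbq":58},"zv":99}
After op 14 (replace /zv 14): {"ci":[49,8,5,4],"i":{"qbr":76},"pe":75,"rhq":69,"s":53,"x":59,"z":{"ohz":52,"ron":98,"wbq":58},"zv":14}
After op 15 (remove /ci/1): {"ci":[49,5,4],"i":{"qbr":76},"pe":75,"rhq":69,"s":53,"x":59,"z":{"ohz":52,"ron":98,"wbq":58},"zv":14}
After op 16 (remove /x): {"ci":[49,5,4],"i":{"qbr":76},"pe":75,"rhq":69,"s":53,"z":{"ohz":52,"ron":98,"wbq":58},"zv":14}
After op 17 (add /i/zeo 68): {"ci":[49,5,4],"i":{"qbr":76,"zeo":68},"pe":75,"rhq":69,"s":53,"z":{"ohz":52,"ron":98,"wbq":58},"zv":14}
After op 18 (add /vg 72): {"ci":[49,5,4],"i":{"qbr":76,"zeo":68},"pe":75,"rhq":69,"s":53,"vg":72,"z":{"ohz":52,"ron":98,"wbq":58},"zv":14}
After op 19 (replace /ci/0 49): {"ci":[49,5,4],"i":{"qbr":76,"zeo":68},"pe":75,"rhq":69,"s":53,"vg":72,"z":{"ohz":52,"ron":98,"wbq":58},"zv":14}
After op 20 (add /i/r 63): {"ci":[49,5,4],"i":{"qbr":76,"r":63,"zeo":68},"pe":75,"rhq":69,"s":53,"vg":72,"z":{"ohz":52,"ron":98,"wbq":58},"zv":14}
After op 21 (add /i/qw 49): {"ci":[49,5,4],"i":{"qbr":76,"qw":49,"r":63,"zeo":68},"pe":75,"rhq":69,"s":53,"vg":72,"z":{"ohz":52,"ron":98,"wbq":58},"zv":14}
After op 22 (replace /ci/1 36): {"ci":[49,36,4],"i":{"qbr":76,"qw":49,"r":63,"zeo":68},"pe":75,"rhq":69,"s":53,"vg":72,"z":{"ohz":52,"ron":98,"wbq":58},"zv":14}
After op 23 (remove /i/qbr): {"ci":[49,36,4],"i":{"qw":49,"r":63,"zeo":68},"pe":75,"rhq":69,"s":53,"vg":72,"z":{"ohz":52,"ron":98,"wbq":58},"zv":14}
After op 24 (replace /ci/2 79): {"ci":[49,36,79],"i":{"qw":49,"r":63,"zeo":68},"pe":75,"rhq":69,"s":53,"vg":72,"z":{"ohz":52,"ron":98,"wbq":58},"zv":14}
After op 25 (replace /zv 17): {"ci":[49,36,79],"i":{"qw":49,"r":63,"zeo":68},"pe":75,"rhq":69,"s":53,"vg":72,"z":{"ohz":52,"ron":98,"wbq":58},"zv":17}
Size at path /i: 3

Answer: 3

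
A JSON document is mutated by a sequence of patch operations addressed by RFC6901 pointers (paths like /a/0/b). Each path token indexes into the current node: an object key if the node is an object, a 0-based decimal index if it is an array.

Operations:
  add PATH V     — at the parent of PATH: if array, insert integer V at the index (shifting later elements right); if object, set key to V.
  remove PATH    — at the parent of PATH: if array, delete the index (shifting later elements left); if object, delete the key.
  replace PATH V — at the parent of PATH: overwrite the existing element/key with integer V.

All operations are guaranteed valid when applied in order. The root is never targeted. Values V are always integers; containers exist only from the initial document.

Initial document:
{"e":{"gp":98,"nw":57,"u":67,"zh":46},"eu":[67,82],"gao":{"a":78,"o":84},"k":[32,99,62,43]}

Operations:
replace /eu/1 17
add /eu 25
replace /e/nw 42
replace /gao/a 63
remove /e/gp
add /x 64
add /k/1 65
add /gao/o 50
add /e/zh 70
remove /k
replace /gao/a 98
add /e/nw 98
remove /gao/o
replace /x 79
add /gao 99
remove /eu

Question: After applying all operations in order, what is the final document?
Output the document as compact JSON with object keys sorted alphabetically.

Answer: {"e":{"nw":98,"u":67,"zh":70},"gao":99,"x":79}

Derivation:
After op 1 (replace /eu/1 17): {"e":{"gp":98,"nw":57,"u":67,"zh":46},"eu":[67,17],"gao":{"a":78,"o":84},"k":[32,99,62,43]}
After op 2 (add /eu 25): {"e":{"gp":98,"nw":57,"u":67,"zh":46},"eu":25,"gao":{"a":78,"o":84},"k":[32,99,62,43]}
After op 3 (replace /e/nw 42): {"e":{"gp":98,"nw":42,"u":67,"zh":46},"eu":25,"gao":{"a":78,"o":84},"k":[32,99,62,43]}
After op 4 (replace /gao/a 63): {"e":{"gp":98,"nw":42,"u":67,"zh":46},"eu":25,"gao":{"a":63,"o":84},"k":[32,99,62,43]}
After op 5 (remove /e/gp): {"e":{"nw":42,"u":67,"zh":46},"eu":25,"gao":{"a":63,"o":84},"k":[32,99,62,43]}
After op 6 (add /x 64): {"e":{"nw":42,"u":67,"zh":46},"eu":25,"gao":{"a":63,"o":84},"k":[32,99,62,43],"x":64}
After op 7 (add /k/1 65): {"e":{"nw":42,"u":67,"zh":46},"eu":25,"gao":{"a":63,"o":84},"k":[32,65,99,62,43],"x":64}
After op 8 (add /gao/o 50): {"e":{"nw":42,"u":67,"zh":46},"eu":25,"gao":{"a":63,"o":50},"k":[32,65,99,62,43],"x":64}
After op 9 (add /e/zh 70): {"e":{"nw":42,"u":67,"zh":70},"eu":25,"gao":{"a":63,"o":50},"k":[32,65,99,62,43],"x":64}
After op 10 (remove /k): {"e":{"nw":42,"u":67,"zh":70},"eu":25,"gao":{"a":63,"o":50},"x":64}
After op 11 (replace /gao/a 98): {"e":{"nw":42,"u":67,"zh":70},"eu":25,"gao":{"a":98,"o":50},"x":64}
After op 12 (add /e/nw 98): {"e":{"nw":98,"u":67,"zh":70},"eu":25,"gao":{"a":98,"o":50},"x":64}
After op 13 (remove /gao/o): {"e":{"nw":98,"u":67,"zh":70},"eu":25,"gao":{"a":98},"x":64}
After op 14 (replace /x 79): {"e":{"nw":98,"u":67,"zh":70},"eu":25,"gao":{"a":98},"x":79}
After op 15 (add /gao 99): {"e":{"nw":98,"u":67,"zh":70},"eu":25,"gao":99,"x":79}
After op 16 (remove /eu): {"e":{"nw":98,"u":67,"zh":70},"gao":99,"x":79}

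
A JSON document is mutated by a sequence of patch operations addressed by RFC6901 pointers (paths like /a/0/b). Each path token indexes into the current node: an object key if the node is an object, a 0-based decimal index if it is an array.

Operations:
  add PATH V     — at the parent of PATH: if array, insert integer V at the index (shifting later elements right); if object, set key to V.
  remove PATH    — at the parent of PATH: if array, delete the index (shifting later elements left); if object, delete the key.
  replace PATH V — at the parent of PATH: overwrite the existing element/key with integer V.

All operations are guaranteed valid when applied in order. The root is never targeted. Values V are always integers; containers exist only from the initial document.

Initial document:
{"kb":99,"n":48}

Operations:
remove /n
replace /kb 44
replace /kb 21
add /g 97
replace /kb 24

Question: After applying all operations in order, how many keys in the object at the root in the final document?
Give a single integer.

After op 1 (remove /n): {"kb":99}
After op 2 (replace /kb 44): {"kb":44}
After op 3 (replace /kb 21): {"kb":21}
After op 4 (add /g 97): {"g":97,"kb":21}
After op 5 (replace /kb 24): {"g":97,"kb":24}
Size at the root: 2

Answer: 2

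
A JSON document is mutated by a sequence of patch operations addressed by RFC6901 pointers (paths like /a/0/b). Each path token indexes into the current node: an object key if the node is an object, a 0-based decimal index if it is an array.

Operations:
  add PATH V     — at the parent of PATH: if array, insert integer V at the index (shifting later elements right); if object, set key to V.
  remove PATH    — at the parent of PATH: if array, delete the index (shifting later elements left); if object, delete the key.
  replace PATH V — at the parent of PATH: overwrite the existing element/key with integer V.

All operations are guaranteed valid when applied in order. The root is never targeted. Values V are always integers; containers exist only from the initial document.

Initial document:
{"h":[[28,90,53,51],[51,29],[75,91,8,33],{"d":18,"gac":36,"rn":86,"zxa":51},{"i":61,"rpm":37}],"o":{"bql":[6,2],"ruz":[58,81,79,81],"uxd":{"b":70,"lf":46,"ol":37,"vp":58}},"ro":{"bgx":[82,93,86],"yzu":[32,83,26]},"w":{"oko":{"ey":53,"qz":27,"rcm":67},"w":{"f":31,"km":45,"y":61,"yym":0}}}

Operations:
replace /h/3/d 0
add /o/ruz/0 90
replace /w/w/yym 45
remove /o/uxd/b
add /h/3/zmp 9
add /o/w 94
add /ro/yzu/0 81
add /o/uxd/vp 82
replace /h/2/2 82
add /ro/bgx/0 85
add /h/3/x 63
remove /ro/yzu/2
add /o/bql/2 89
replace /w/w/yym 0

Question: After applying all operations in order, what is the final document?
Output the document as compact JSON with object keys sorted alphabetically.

Answer: {"h":[[28,90,53,51],[51,29],[75,91,82,33],{"d":0,"gac":36,"rn":86,"x":63,"zmp":9,"zxa":51},{"i":61,"rpm":37}],"o":{"bql":[6,2,89],"ruz":[90,58,81,79,81],"uxd":{"lf":46,"ol":37,"vp":82},"w":94},"ro":{"bgx":[85,82,93,86],"yzu":[81,32,26]},"w":{"oko":{"ey":53,"qz":27,"rcm":67},"w":{"f":31,"km":45,"y":61,"yym":0}}}

Derivation:
After op 1 (replace /h/3/d 0): {"h":[[28,90,53,51],[51,29],[75,91,8,33],{"d":0,"gac":36,"rn":86,"zxa":51},{"i":61,"rpm":37}],"o":{"bql":[6,2],"ruz":[58,81,79,81],"uxd":{"b":70,"lf":46,"ol":37,"vp":58}},"ro":{"bgx":[82,93,86],"yzu":[32,83,26]},"w":{"oko":{"ey":53,"qz":27,"rcm":67},"w":{"f":31,"km":45,"y":61,"yym":0}}}
After op 2 (add /o/ruz/0 90): {"h":[[28,90,53,51],[51,29],[75,91,8,33],{"d":0,"gac":36,"rn":86,"zxa":51},{"i":61,"rpm":37}],"o":{"bql":[6,2],"ruz":[90,58,81,79,81],"uxd":{"b":70,"lf":46,"ol":37,"vp":58}},"ro":{"bgx":[82,93,86],"yzu":[32,83,26]},"w":{"oko":{"ey":53,"qz":27,"rcm":67},"w":{"f":31,"km":45,"y":61,"yym":0}}}
After op 3 (replace /w/w/yym 45): {"h":[[28,90,53,51],[51,29],[75,91,8,33],{"d":0,"gac":36,"rn":86,"zxa":51},{"i":61,"rpm":37}],"o":{"bql":[6,2],"ruz":[90,58,81,79,81],"uxd":{"b":70,"lf":46,"ol":37,"vp":58}},"ro":{"bgx":[82,93,86],"yzu":[32,83,26]},"w":{"oko":{"ey":53,"qz":27,"rcm":67},"w":{"f":31,"km":45,"y":61,"yym":45}}}
After op 4 (remove /o/uxd/b): {"h":[[28,90,53,51],[51,29],[75,91,8,33],{"d":0,"gac":36,"rn":86,"zxa":51},{"i":61,"rpm":37}],"o":{"bql":[6,2],"ruz":[90,58,81,79,81],"uxd":{"lf":46,"ol":37,"vp":58}},"ro":{"bgx":[82,93,86],"yzu":[32,83,26]},"w":{"oko":{"ey":53,"qz":27,"rcm":67},"w":{"f":31,"km":45,"y":61,"yym":45}}}
After op 5 (add /h/3/zmp 9): {"h":[[28,90,53,51],[51,29],[75,91,8,33],{"d":0,"gac":36,"rn":86,"zmp":9,"zxa":51},{"i":61,"rpm":37}],"o":{"bql":[6,2],"ruz":[90,58,81,79,81],"uxd":{"lf":46,"ol":37,"vp":58}},"ro":{"bgx":[82,93,86],"yzu":[32,83,26]},"w":{"oko":{"ey":53,"qz":27,"rcm":67},"w":{"f":31,"km":45,"y":61,"yym":45}}}
After op 6 (add /o/w 94): {"h":[[28,90,53,51],[51,29],[75,91,8,33],{"d":0,"gac":36,"rn":86,"zmp":9,"zxa":51},{"i":61,"rpm":37}],"o":{"bql":[6,2],"ruz":[90,58,81,79,81],"uxd":{"lf":46,"ol":37,"vp":58},"w":94},"ro":{"bgx":[82,93,86],"yzu":[32,83,26]},"w":{"oko":{"ey":53,"qz":27,"rcm":67},"w":{"f":31,"km":45,"y":61,"yym":45}}}
After op 7 (add /ro/yzu/0 81): {"h":[[28,90,53,51],[51,29],[75,91,8,33],{"d":0,"gac":36,"rn":86,"zmp":9,"zxa":51},{"i":61,"rpm":37}],"o":{"bql":[6,2],"ruz":[90,58,81,79,81],"uxd":{"lf":46,"ol":37,"vp":58},"w":94},"ro":{"bgx":[82,93,86],"yzu":[81,32,83,26]},"w":{"oko":{"ey":53,"qz":27,"rcm":67},"w":{"f":31,"km":45,"y":61,"yym":45}}}
After op 8 (add /o/uxd/vp 82): {"h":[[28,90,53,51],[51,29],[75,91,8,33],{"d":0,"gac":36,"rn":86,"zmp":9,"zxa":51},{"i":61,"rpm":37}],"o":{"bql":[6,2],"ruz":[90,58,81,79,81],"uxd":{"lf":46,"ol":37,"vp":82},"w":94},"ro":{"bgx":[82,93,86],"yzu":[81,32,83,26]},"w":{"oko":{"ey":53,"qz":27,"rcm":67},"w":{"f":31,"km":45,"y":61,"yym":45}}}
After op 9 (replace /h/2/2 82): {"h":[[28,90,53,51],[51,29],[75,91,82,33],{"d":0,"gac":36,"rn":86,"zmp":9,"zxa":51},{"i":61,"rpm":37}],"o":{"bql":[6,2],"ruz":[90,58,81,79,81],"uxd":{"lf":46,"ol":37,"vp":82},"w":94},"ro":{"bgx":[82,93,86],"yzu":[81,32,83,26]},"w":{"oko":{"ey":53,"qz":27,"rcm":67},"w":{"f":31,"km":45,"y":61,"yym":45}}}
After op 10 (add /ro/bgx/0 85): {"h":[[28,90,53,51],[51,29],[75,91,82,33],{"d":0,"gac":36,"rn":86,"zmp":9,"zxa":51},{"i":61,"rpm":37}],"o":{"bql":[6,2],"ruz":[90,58,81,79,81],"uxd":{"lf":46,"ol":37,"vp":82},"w":94},"ro":{"bgx":[85,82,93,86],"yzu":[81,32,83,26]},"w":{"oko":{"ey":53,"qz":27,"rcm":67},"w":{"f":31,"km":45,"y":61,"yym":45}}}
After op 11 (add /h/3/x 63): {"h":[[28,90,53,51],[51,29],[75,91,82,33],{"d":0,"gac":36,"rn":86,"x":63,"zmp":9,"zxa":51},{"i":61,"rpm":37}],"o":{"bql":[6,2],"ruz":[90,58,81,79,81],"uxd":{"lf":46,"ol":37,"vp":82},"w":94},"ro":{"bgx":[85,82,93,86],"yzu":[81,32,83,26]},"w":{"oko":{"ey":53,"qz":27,"rcm":67},"w":{"f":31,"km":45,"y":61,"yym":45}}}
After op 12 (remove /ro/yzu/2): {"h":[[28,90,53,51],[51,29],[75,91,82,33],{"d":0,"gac":36,"rn":86,"x":63,"zmp":9,"zxa":51},{"i":61,"rpm":37}],"o":{"bql":[6,2],"ruz":[90,58,81,79,81],"uxd":{"lf":46,"ol":37,"vp":82},"w":94},"ro":{"bgx":[85,82,93,86],"yzu":[81,32,26]},"w":{"oko":{"ey":53,"qz":27,"rcm":67},"w":{"f":31,"km":45,"y":61,"yym":45}}}
After op 13 (add /o/bql/2 89): {"h":[[28,90,53,51],[51,29],[75,91,82,33],{"d":0,"gac":36,"rn":86,"x":63,"zmp":9,"zxa":51},{"i":61,"rpm":37}],"o":{"bql":[6,2,89],"ruz":[90,58,81,79,81],"uxd":{"lf":46,"ol":37,"vp":82},"w":94},"ro":{"bgx":[85,82,93,86],"yzu":[81,32,26]},"w":{"oko":{"ey":53,"qz":27,"rcm":67},"w":{"f":31,"km":45,"y":61,"yym":45}}}
After op 14 (replace /w/w/yym 0): {"h":[[28,90,53,51],[51,29],[75,91,82,33],{"d":0,"gac":36,"rn":86,"x":63,"zmp":9,"zxa":51},{"i":61,"rpm":37}],"o":{"bql":[6,2,89],"ruz":[90,58,81,79,81],"uxd":{"lf":46,"ol":37,"vp":82},"w":94},"ro":{"bgx":[85,82,93,86],"yzu":[81,32,26]},"w":{"oko":{"ey":53,"qz":27,"rcm":67},"w":{"f":31,"km":45,"y":61,"yym":0}}}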